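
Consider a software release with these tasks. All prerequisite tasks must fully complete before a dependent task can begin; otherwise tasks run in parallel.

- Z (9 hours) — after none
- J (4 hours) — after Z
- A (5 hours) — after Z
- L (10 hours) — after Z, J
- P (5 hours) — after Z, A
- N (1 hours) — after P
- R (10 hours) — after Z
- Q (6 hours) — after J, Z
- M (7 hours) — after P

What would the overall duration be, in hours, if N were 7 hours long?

Critical path before the change: Z→A→P→M = 9+5+5+7 = 26 giving 26 hours.
N is off the critical path — its longest chain is 20 hours, giving 6 of slack.
Now Z→A→P→N = 9+5+5+7 = 26 is longest, so the finish becomes 26 hours.

26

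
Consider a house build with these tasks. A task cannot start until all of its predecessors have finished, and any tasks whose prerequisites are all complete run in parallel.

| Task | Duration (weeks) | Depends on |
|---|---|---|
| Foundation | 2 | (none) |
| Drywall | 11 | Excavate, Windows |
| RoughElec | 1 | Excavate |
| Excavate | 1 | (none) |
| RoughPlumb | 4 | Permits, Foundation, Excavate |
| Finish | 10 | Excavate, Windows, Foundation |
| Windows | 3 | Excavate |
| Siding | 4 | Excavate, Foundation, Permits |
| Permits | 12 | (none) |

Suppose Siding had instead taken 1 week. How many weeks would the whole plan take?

16

As given, the longest chain is Permits→Siding = 12+4 = 16, so the finish is 16 weeks.
Since Siding is critical, the -3 change carries straight to that chain (now 13 weeks).
Now Permits→RoughPlumb = 12+4 = 16 is longest, so the finish becomes 16 weeks.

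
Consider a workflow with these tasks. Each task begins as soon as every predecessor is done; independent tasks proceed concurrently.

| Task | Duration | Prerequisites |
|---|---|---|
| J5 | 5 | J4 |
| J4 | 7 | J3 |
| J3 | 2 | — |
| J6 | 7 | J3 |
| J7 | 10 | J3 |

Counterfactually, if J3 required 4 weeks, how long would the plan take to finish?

16

Critical path before the change: J3→J4→J5 = 2+7+5 = 14 giving 14 weeks.
Since J3 is critical, the +2 change carries straight to that chain (now 16 weeks).
No other chain overtakes it, so the finish is 16 weeks.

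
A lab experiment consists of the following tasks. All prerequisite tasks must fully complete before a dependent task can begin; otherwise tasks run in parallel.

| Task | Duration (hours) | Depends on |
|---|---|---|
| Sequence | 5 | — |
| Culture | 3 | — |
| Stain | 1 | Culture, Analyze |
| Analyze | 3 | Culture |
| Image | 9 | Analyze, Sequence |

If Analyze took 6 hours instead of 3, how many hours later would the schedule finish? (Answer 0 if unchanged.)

Actual critical path: Culture→Analyze→Image = 3+3+9 = 15 ⇒ 15 hours.
Analyze is on the critical path; changing it to 6 makes that path 18 hours.
That remains the longest chain; total 18 hours.
Change in finish: 18 − 15 = +3 hours.

3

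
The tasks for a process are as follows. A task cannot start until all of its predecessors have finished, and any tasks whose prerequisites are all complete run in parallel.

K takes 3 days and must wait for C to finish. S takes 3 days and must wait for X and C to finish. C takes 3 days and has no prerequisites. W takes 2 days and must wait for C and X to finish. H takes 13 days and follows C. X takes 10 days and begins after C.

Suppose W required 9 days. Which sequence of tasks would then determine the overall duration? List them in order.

Critical path before the change: C→X→S = 3+10+3 = 16 giving 16 days.
W has 1 day of float (longest path through it is 15).
New critical path: C→X→W = 3+10+9 = 22 ⇒ 22 days.

C, X, W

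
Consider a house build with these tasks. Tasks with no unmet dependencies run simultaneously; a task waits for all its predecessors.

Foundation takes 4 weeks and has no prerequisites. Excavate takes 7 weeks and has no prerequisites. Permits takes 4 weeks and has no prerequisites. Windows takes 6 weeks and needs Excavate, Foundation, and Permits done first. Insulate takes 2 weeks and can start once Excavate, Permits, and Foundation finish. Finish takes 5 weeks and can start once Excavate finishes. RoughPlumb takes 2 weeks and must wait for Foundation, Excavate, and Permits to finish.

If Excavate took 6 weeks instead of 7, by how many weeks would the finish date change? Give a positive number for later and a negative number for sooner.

The binding path is Excavate→Windows = 7+6 = 13; finish at 13 weeks.
Since Excavate is critical, the -1 change carries straight to that chain (now 12 weeks).
That remains the longest chain; total 12 weeks.
Change in finish: 12 − 13 = -1 weeks.

-1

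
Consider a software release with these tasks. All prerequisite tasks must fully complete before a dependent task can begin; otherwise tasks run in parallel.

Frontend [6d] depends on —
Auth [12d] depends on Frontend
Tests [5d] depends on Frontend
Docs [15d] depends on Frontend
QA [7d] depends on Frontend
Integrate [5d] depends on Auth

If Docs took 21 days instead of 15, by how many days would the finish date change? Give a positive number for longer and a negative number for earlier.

4

Actual critical path: Frontend→Auth→Integrate = 6+12+5 = 23 ⇒ 23 days.
Docs has 2 days of float (longest path through it is 21).
Now Frontend→Docs = 6+21 = 27 is longest, so the finish becomes 27 days.
Change in finish: 27 − 23 = +4 days.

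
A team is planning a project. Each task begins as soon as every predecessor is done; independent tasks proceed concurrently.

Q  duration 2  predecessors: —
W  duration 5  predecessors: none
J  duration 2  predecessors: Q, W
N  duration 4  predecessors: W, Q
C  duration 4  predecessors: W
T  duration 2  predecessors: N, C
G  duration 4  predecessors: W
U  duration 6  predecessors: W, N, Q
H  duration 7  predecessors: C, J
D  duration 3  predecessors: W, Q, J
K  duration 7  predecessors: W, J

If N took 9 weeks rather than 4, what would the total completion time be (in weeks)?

20

Baseline: W→C→H = 5+4+7 = 16 → 16 weeks.
N has 1 week of float (longest path through it is 15).
New critical path: W→N→U = 5+9+6 = 20 ⇒ 20 weeks.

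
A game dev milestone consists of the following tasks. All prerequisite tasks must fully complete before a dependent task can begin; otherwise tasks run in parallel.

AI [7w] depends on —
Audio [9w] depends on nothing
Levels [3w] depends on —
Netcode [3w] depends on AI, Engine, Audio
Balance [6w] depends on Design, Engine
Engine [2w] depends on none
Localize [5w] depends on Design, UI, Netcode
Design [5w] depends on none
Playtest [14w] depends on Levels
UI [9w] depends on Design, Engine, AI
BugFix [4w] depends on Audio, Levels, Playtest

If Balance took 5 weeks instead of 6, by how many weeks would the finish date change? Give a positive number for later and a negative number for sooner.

0

The binding path is Levels→Playtest→BugFix = 3+14+4 = 21; finish at 21 weeks.
Balance is off the critical path — its longest chain is 11 weeks, giving 10 of slack.
The critical path is still Levels→Playtest→BugFix; finish is now 21 weeks.
Change in finish: 21 − 21 = +0 weeks.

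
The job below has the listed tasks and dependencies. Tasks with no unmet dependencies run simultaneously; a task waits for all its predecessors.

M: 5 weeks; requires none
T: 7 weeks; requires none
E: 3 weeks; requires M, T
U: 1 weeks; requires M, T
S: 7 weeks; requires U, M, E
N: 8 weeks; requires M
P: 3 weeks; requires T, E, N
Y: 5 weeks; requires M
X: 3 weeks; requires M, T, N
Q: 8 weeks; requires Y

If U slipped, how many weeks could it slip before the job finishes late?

M→Y→Q = 5+5+8 = 18 sets the makespan at 18 weeks.
Longest path through U: 15 weeks (earliest finish 8, latest finish 11).
Slack of U = 10 − 7 = 3 weeks.

3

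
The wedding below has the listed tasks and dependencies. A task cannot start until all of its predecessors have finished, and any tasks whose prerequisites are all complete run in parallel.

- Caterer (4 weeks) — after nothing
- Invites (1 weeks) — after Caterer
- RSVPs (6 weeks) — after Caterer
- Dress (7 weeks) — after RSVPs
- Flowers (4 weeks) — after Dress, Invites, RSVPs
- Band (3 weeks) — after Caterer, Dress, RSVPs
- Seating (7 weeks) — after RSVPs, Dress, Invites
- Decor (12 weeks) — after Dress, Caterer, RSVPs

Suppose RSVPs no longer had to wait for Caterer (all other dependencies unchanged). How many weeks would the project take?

Original critical path: Caterer→RSVPs→Dress→Decor = 4+6+7+12 = 29 ⇒ 29 weeks.
Without Caterer→RSVPs, RSVPs's earliest start moves from 4 to 0.
After: RSVPs→Dress→Decor = 6+7+12 = 25 → 25 weeks.

25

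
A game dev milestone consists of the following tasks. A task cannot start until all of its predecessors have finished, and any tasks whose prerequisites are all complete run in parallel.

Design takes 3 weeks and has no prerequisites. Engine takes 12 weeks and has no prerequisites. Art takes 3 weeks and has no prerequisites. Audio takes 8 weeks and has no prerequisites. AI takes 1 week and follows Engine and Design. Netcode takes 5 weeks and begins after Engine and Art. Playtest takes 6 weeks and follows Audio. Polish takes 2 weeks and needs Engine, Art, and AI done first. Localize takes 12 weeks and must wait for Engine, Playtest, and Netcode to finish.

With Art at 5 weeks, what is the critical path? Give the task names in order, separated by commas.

Engine, Netcode, Localize

Actual critical path: Engine→Netcode→Localize = 12+5+12 = 29 ⇒ 29 weeks.
The longest path through Art is only 20 weeks, so Art has float 9.
That remains the longest chain; total 29 weeks.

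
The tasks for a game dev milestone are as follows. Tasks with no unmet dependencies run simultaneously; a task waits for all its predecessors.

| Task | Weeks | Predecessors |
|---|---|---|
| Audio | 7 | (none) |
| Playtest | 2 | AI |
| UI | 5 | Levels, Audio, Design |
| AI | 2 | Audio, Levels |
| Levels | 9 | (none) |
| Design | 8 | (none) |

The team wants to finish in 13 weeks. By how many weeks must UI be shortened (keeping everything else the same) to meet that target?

1

Current finish: 14 weeks; target: 13.
UI is on every critical path, so each week cut from UI cuts the finish by one (this holds down to a finish of 13).
Need 14 − 13 = 1 week off UI → UI becomes 4 weeks, finish becomes 13.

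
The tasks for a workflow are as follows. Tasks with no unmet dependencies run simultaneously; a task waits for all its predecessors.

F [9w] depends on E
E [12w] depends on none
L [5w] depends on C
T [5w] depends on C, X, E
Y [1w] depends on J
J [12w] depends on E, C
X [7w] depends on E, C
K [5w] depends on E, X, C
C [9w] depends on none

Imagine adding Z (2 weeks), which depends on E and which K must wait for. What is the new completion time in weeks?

25

Originally the plan takes 25 weeks.
With Z inserted, K now waits for max(E, X, C, Z).
New critical path: E→J→Y = 12+12+1 = 25 ⇒ 25 weeks.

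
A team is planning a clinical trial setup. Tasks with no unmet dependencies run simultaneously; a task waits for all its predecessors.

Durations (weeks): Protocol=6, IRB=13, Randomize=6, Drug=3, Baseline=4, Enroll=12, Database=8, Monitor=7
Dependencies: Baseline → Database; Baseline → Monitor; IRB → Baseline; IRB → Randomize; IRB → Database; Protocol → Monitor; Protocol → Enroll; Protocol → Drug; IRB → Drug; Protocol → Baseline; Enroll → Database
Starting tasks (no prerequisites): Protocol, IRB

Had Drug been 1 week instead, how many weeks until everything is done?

Critical path before the change: Protocol→Enroll→Database = 6+12+8 = 26 giving 26 weeks.
The longest path through Drug is only 16 weeks, so Drug has float 10.
No other chain overtakes it, so the finish is 26 weeks.

26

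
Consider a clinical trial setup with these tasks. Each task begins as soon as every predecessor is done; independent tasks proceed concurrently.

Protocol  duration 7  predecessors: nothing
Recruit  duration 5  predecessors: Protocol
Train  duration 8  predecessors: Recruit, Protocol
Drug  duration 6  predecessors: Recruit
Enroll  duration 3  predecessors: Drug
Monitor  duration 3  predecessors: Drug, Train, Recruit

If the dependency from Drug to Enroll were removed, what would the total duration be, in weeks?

With the dependency in place, Protocol→Recruit→Train→Monitor = 7+5+8+3 = 23 sets the finish at 23 weeks.
Without Drug→Enroll, Enroll's earliest start moves from 18 to 0.
After: Protocol→Recruit→Train→Monitor = 7+5+8+3 = 23 → 23 weeks.

23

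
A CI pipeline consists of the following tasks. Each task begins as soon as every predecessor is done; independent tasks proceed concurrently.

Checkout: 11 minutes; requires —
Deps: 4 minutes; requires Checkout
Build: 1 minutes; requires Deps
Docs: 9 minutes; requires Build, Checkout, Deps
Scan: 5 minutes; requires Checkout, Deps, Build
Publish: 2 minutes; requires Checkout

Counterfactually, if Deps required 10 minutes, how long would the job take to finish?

31

Critical path before the change: Checkout→Deps→Build→Docs = 11+4+1+9 = 25 giving 25 minutes.
Since Deps is critical, the +6 change carries straight to that chain (now 31 minutes).
The critical path is still Checkout→Deps→Build→Docs; finish is now 31 minutes.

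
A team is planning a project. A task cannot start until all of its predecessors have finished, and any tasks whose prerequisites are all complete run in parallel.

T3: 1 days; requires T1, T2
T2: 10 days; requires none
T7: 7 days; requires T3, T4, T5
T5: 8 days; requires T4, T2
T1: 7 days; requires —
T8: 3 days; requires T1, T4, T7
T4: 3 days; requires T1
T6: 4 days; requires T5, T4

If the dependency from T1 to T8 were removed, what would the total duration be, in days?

Original critical path: T1→T4→T5→T7→T8 = 7+3+8+7+3 = 28 ⇒ 28 days.
Dropping T1→T8 doesn't change T8's earliest start (25); another predecessor still binds.
New critical path: T1→T4→T5→T7→T8 = 7+3+8+7+3 = 28 ⇒ 28 days.

28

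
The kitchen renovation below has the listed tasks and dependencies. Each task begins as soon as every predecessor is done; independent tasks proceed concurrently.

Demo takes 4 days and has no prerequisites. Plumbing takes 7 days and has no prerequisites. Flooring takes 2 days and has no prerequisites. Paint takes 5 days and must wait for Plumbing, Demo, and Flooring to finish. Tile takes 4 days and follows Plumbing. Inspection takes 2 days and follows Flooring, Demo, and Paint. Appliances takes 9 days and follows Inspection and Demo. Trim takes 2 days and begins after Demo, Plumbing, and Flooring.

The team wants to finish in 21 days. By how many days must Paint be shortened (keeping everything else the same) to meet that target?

2

Current finish: 23 days; target: 21.
Paint is on every critical path, so each day cut from Paint cuts the finish by one (this holds down to a finish of 19).
Need 23 − 21 = 2 days off Paint → Paint becomes 3 days, finish becomes 21.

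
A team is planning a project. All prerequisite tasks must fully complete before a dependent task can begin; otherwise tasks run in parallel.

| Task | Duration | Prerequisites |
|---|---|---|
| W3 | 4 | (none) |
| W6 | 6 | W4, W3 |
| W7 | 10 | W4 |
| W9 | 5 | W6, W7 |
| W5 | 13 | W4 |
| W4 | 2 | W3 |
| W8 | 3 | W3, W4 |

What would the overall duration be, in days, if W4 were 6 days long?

25

The binding path is W3→W4→W7→W9 = 4+2+10+5 = 21; finish at 21 days.
W4 lies on that path, so at 6 days the path becomes 25 days.
The critical path is still W3→W4→W7→W9; finish is now 25 days.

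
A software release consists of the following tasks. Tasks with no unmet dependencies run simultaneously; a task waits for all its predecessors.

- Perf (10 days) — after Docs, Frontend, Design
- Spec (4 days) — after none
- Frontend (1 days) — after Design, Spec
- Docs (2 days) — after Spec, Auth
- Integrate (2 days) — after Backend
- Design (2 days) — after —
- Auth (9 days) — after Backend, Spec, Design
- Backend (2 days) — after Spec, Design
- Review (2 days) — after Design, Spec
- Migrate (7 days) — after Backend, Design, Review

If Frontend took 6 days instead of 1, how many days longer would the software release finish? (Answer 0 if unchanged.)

0

As given, the longest chain is Spec→Backend→Auth→Docs→Perf = 4+2+9+2+10 = 27, so the finish is 27 days.
The longest path through Frontend is only 15 days, so Frontend has float 12.
That remains the longest chain; total 27 days.
Change in finish: 27 − 27 = +0 days.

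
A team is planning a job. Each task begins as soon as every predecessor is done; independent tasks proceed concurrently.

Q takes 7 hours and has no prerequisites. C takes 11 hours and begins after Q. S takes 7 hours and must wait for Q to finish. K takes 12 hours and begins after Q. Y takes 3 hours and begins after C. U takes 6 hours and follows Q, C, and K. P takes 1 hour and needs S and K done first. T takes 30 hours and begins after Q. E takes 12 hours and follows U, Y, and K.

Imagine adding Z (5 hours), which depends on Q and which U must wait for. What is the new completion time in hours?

37

Originally the job takes 37 hours.
With Z inserted, U now waits for max(Q, C, K, Z).
New critical path: Q→K→U→E = 7+12+6+12 = 37 ⇒ 37 hours.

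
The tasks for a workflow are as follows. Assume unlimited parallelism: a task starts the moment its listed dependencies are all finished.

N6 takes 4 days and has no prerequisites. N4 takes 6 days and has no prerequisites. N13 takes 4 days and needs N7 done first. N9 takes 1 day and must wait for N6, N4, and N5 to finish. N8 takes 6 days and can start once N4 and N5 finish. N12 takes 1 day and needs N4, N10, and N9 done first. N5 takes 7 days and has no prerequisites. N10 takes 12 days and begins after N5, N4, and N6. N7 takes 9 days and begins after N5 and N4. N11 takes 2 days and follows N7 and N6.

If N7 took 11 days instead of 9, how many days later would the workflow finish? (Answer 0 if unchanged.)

2

Baseline: N5→N7→N13 = 7+9+4 = 20 → 20 days.
N7 is on the critical path; changing it to 11 makes that path 22 days.
That remains the longest chain; total 22 days.
Change in finish: 22 − 20 = +2 days.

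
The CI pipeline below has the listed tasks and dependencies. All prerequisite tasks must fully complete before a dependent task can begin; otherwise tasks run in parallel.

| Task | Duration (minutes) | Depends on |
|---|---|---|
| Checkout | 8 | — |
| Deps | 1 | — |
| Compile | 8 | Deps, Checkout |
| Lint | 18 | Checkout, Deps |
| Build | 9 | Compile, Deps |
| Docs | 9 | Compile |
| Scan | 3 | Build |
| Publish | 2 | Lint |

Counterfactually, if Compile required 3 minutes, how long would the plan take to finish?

28

Actual critical path: Checkout→Compile→Build→Scan = 8+8+9+3 = 28 ⇒ 28 minutes.
Compile lies on that path, so at 3 minutes the path becomes 23 minutes.
Now Checkout→Lint→Publish = 8+18+2 = 28 is longest, so the finish becomes 28 minutes.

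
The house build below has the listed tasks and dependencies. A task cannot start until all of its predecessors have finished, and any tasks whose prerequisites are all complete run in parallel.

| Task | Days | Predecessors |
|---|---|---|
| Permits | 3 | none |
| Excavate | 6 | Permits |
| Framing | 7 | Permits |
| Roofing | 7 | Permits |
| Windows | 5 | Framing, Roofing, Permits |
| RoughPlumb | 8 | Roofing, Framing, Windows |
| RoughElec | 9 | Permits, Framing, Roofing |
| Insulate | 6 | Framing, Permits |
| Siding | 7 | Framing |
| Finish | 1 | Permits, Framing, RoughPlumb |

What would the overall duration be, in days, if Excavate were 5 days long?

24

Baseline: Permits→Framing→Windows→RoughPlumb→Finish = 3+7+5+8+1 = 24 → 24 days.
The longest path through Excavate is only 9 days, so Excavate has float 15.
No other chain overtakes it, so the finish is 24 days.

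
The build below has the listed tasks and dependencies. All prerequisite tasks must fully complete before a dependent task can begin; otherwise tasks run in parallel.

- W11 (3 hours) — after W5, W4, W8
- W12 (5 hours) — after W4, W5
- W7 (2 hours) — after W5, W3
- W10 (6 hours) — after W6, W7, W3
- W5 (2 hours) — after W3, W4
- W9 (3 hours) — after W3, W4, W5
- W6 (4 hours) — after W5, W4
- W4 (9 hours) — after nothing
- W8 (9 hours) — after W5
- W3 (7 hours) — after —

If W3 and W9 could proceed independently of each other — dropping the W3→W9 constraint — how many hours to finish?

With the dependency in place, W4→W5→W8→W11 = 9+2+9+3 = 23 sets the finish at 23 hours.
Dropping W3→W9 doesn't change W9's earliest start (11); another predecessor still binds.
New critical path: W4→W5→W8→W11 = 9+2+9+3 = 23 ⇒ 23 hours.

23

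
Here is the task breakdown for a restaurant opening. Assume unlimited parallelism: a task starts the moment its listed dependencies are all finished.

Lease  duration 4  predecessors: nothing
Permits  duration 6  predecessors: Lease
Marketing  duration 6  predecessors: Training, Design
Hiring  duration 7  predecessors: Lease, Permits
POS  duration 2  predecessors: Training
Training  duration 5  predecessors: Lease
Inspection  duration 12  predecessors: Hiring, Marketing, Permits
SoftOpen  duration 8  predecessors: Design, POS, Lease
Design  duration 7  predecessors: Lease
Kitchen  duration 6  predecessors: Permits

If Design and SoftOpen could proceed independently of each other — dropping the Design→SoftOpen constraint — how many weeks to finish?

Before: longest chain Lease→Permits→Hiring→Inspection = 4+6+7+12 = 29, finish 29.
Dropping Design→SoftOpen doesn't change SoftOpen's earliest start (11); another predecessor still binds.
New critical path: Lease→Permits→Hiring→Inspection = 4+6+7+12 = 29 ⇒ 29 weeks.

29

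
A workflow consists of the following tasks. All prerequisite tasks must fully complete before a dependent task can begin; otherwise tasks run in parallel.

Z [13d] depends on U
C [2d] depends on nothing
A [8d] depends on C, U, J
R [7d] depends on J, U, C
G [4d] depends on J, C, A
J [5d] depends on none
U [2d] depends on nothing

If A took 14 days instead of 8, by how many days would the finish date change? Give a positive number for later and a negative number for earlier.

As given, the longest chain is J→A→G = 5+8+4 = 17, so the finish is 17 days.
A lies on that path, so at 14 days the path becomes 23 days.
That remains the longest chain; total 23 days.
Change in finish: 23 − 17 = +6 days.

6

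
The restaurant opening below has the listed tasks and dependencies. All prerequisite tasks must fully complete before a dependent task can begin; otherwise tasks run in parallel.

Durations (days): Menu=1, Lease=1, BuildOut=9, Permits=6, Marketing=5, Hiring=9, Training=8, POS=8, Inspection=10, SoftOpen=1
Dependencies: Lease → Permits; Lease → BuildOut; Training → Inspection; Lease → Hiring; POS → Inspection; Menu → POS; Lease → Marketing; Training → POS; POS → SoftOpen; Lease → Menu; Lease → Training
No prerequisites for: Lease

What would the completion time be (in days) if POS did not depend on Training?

Original critical path: Lease→Training→POS→Inspection = 1+8+8+10 = 27 ⇒ 27 days.
Without Training→POS, POS's earliest start moves from 9 to 2.
After: Lease→Menu→POS→Inspection = 1+1+8+10 = 20 → 20 days.

20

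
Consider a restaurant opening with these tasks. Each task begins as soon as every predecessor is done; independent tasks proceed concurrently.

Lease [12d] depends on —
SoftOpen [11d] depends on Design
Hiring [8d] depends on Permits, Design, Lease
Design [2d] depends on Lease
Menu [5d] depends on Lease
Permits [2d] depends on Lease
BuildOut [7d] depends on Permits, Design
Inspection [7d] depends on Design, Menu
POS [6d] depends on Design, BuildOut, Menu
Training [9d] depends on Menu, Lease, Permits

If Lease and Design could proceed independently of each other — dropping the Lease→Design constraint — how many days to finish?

Original critical path: Lease→Permits→BuildOut→POS = 12+2+7+6 = 27 ⇒ 27 days.
Without Lease→Design, Design's earliest start moves from 12 to 0.
The longest chain is now Lease→Permits→BuildOut→POS = 12+2+7+6 = 27, so the schedule takes 27 days.

27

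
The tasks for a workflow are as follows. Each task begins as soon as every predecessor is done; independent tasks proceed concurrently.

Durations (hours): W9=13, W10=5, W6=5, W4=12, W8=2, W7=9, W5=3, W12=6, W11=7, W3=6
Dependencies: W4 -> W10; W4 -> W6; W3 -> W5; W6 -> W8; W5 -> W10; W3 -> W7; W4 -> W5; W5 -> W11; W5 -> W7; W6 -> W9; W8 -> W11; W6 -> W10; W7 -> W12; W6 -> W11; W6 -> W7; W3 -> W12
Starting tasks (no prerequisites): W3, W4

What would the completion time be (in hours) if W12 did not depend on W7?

30

With the dependency in place, W4→W6→W7→W12 = 12+5+9+6 = 32 sets the finish at 32 hours.
Without W7→W12, W12's earliest start moves from 26 to 6.
The longest chain is now W4→W6→W9 = 12+5+13 = 30, so the workflow takes 30 hours.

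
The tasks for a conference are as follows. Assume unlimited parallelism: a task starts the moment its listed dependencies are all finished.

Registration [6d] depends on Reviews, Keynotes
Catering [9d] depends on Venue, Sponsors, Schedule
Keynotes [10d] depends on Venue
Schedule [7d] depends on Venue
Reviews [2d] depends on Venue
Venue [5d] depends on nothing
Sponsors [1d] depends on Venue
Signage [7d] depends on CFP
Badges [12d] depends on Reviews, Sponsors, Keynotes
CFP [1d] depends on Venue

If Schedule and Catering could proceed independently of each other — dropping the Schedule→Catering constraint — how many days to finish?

27

Original critical path: Venue→Keynotes→Badges = 5+10+12 = 27 ⇒ 27 days.
Without Schedule→Catering, Catering's earliest start moves from 12 to 6.
The longest chain is now Venue→Keynotes→Badges = 5+10+12 = 27, so the schedule takes 27 days.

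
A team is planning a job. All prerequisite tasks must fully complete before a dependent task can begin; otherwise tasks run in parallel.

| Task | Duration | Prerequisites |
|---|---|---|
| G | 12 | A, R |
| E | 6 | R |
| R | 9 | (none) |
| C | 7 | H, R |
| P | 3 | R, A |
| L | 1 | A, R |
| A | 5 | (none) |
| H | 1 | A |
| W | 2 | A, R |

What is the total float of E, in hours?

R→G = 9+12 = 21 sets the makespan at 21 hours.
Longest path through E: 15 hours (earliest finish 15, latest finish 21).
Float = 21 − 15 = 6.

6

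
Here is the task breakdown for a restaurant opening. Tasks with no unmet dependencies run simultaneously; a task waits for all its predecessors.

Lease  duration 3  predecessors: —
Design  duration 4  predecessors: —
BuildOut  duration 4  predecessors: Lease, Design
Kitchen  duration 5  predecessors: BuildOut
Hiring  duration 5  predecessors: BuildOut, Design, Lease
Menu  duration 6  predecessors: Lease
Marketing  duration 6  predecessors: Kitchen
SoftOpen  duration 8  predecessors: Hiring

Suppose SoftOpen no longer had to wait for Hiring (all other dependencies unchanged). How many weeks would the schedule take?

Before: longest chain Design→BuildOut→Hiring→SoftOpen = 4+4+5+8 = 21, finish 21.
Without Hiring→SoftOpen, SoftOpen's earliest start moves from 13 to 0.
New critical path: Design→BuildOut→Kitchen→Marketing = 4+4+5+6 = 19 ⇒ 19 weeks.

19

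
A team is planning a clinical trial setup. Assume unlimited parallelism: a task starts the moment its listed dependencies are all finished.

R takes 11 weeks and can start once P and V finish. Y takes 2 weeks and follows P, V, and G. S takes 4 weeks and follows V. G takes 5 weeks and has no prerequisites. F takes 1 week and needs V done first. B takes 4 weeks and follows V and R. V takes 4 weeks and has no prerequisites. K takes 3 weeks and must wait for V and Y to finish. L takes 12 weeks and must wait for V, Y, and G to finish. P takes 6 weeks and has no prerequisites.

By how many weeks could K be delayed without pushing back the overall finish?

P→R→B = 6+11+4 = 21 sets the makespan at 21 weeks.
Longest path through K: 11 weeks (earliest finish 11, latest finish 21).
Float = 21 − 11 = 10.

10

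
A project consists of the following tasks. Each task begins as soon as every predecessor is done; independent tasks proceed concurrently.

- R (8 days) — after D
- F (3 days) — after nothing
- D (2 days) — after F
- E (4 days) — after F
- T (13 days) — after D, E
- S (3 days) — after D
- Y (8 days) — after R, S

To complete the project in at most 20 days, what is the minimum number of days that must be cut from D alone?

1

Current finish: 21 days; target: 20.
D is on every critical path, so each day cut from D cuts the finish by one (this holds down to a finish of 20).
Need 21 − 20 = 1 day off D → D becomes 1 day, finish becomes 20.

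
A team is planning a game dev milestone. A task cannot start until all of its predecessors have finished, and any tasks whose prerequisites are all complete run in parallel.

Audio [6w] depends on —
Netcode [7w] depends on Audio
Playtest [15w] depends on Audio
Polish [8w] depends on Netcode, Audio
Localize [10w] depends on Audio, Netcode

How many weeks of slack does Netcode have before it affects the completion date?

Audio→Netcode→Localize = 6+7+10 = 23 sets the makespan at 23 weeks.
The longest chain containing Netcode totals 23 weeks.
So Netcode can slip 13 − 13 = 0 weeks.

0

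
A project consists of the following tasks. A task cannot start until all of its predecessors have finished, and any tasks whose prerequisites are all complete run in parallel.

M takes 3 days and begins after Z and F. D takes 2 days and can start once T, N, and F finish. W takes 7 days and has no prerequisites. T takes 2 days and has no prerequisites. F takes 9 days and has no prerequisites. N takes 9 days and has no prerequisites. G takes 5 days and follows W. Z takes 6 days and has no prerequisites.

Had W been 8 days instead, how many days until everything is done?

Actual critical path: W→G = 7+5 = 12 ⇒ 12 days.
W is on the critical path; changing it to 8 makes that path 13 days.
No other chain overtakes it, so the finish is 13 days.

13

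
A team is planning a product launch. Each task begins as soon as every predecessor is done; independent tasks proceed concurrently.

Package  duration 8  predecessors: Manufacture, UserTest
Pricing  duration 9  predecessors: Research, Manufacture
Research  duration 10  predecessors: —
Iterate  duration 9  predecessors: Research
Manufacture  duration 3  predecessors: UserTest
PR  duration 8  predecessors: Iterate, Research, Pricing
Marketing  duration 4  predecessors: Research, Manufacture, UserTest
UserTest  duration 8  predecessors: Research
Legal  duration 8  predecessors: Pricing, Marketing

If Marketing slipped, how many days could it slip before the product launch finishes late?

Research→UserTest→Manufacture→Pricing→PR = 10+8+3+9+8 = 38 sets the makespan at 38 days.
Longest path through Marketing: 33 days (earliest finish 25, latest finish 30).
Float = 38 − 33 = 5.

5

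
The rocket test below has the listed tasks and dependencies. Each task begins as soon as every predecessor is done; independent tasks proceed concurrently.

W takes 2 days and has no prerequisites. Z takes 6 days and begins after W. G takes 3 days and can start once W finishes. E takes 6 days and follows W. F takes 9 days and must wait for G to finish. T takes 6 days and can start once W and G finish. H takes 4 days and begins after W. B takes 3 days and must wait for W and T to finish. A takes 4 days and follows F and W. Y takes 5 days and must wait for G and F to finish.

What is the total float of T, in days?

W→G→F→Y = 2+3+9+5 = 19 sets the makespan at 19 days.
Longest path through T: 14 days (earliest finish 11, latest finish 16).
Slack of T = 10 − 5 = 5 days.

5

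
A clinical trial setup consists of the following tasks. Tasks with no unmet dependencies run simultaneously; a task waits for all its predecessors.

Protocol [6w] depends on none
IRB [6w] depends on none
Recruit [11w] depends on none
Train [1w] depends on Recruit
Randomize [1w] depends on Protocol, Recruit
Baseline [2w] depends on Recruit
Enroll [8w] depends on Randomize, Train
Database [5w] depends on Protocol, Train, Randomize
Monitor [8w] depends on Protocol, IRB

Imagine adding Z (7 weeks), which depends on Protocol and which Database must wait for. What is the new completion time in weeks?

Originally the plan takes 20 weeks.
With Z inserted, Database now waits for max(Protocol, Train, Randomize, Z).
New critical path: Recruit→Train→Enroll = 11+1+8 = 20 ⇒ 20 weeks.

20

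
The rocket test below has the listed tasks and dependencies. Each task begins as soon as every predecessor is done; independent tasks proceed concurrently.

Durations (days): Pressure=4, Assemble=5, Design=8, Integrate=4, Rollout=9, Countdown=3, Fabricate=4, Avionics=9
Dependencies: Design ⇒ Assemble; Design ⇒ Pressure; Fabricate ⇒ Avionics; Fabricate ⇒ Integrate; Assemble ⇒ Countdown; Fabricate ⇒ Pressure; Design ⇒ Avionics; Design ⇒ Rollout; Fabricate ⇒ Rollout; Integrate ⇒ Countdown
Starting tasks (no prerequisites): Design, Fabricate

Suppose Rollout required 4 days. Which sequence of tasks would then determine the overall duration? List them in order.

Critical path before the change: Design→Rollout = 8+9 = 17 giving 17 days.
Rollout is on the critical path; changing it to 4 makes that path 12 days.
Now Design→Avionics = 8+9 = 17 is longest, so the finish becomes 17 days.

Design, Avionics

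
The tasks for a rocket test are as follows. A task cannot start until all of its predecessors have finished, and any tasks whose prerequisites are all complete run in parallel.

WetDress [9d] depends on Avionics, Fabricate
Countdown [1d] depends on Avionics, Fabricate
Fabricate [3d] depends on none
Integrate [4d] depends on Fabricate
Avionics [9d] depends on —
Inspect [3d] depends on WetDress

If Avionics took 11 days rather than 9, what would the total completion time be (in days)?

23

Baseline: Avionics→WetDress→Inspect = 9+9+3 = 21 → 21 days.
Avionics lies on that path, so at 11 days the path becomes 23 days.
The critical path is still Avionics→WetDress→Inspect; finish is now 23 days.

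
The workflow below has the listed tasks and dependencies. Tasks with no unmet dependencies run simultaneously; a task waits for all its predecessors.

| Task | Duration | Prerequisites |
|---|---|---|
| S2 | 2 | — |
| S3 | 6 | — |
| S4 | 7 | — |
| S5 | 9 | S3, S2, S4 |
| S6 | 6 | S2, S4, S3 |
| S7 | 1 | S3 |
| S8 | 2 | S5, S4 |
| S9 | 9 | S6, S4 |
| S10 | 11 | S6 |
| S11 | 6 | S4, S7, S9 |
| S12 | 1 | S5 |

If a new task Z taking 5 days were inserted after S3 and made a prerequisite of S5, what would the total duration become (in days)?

Originally the job takes 28 days.
With Z inserted, S5 now waits for max(S3, S2, S4, Z).
New critical path: S4→S6→S9→S11 = 7+6+9+6 = 28 ⇒ 28 days.

28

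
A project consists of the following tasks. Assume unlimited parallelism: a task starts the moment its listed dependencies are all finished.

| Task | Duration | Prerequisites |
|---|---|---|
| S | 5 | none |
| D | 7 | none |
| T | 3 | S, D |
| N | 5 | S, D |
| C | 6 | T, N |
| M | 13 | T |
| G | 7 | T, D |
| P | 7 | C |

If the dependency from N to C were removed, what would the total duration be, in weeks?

23

Before: longest chain D→N→C→P = 7+5+6+7 = 25, finish 25.
Without N→C, C's earliest start moves from 12 to 10.
The longest chain is now D→T→C→P = 7+3+6+7 = 23, so the project takes 23 weeks.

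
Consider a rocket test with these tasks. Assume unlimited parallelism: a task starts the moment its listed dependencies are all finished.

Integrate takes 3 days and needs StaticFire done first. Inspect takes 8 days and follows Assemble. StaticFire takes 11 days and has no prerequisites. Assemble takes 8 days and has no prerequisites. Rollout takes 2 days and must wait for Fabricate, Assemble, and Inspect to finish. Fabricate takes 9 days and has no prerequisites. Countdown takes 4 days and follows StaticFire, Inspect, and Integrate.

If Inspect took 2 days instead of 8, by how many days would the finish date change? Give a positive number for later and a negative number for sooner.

The binding path is Assemble→Inspect→Countdown = 8+8+4 = 20; finish at 20 days.
Inspect lies on that path, so at 2 days the path becomes 14 days.
The binding chain switches to StaticFire→Integrate→Countdown = 11+3+4 = 18; finish 18 days.
Change in finish: 18 − 20 = -2 days.

-2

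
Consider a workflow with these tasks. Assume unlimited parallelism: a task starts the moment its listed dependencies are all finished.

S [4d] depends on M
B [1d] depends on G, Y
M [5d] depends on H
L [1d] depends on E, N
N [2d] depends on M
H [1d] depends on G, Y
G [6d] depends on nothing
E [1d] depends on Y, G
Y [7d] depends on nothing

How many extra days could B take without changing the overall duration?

9

The longest chain is Y→H→M→S = 7+1+5+4 = 17; overall finish 17 days.
Longest path through B: 8 days (earliest finish 8, latest finish 17).
So B can slip 17 − 8 = 9 days.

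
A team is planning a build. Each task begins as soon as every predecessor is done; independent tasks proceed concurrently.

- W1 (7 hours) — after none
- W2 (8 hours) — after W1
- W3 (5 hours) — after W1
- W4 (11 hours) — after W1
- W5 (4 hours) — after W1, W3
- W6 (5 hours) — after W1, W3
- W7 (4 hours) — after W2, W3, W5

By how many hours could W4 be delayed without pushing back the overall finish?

2

The longest chain is W1→W3→W5→W7 = 7+5+4+4 = 20; overall finish 20 hours.
W4 finishes as early as 18 and must finish by 20.
So W4 can slip 20 − 18 = 2 hours.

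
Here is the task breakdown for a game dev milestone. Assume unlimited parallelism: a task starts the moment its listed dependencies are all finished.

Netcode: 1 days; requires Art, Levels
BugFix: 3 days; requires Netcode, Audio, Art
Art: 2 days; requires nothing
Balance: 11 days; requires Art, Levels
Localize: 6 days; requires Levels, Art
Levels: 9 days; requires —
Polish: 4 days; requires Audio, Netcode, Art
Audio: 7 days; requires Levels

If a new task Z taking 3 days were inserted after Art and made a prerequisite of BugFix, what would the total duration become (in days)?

20

Originally the schedule takes 20 days.
With Z inserted, BugFix now waits for max(Netcode, Audio, Art, Z).
New critical path: Levels→Audio→Polish = 9+7+4 = 20 ⇒ 20 days.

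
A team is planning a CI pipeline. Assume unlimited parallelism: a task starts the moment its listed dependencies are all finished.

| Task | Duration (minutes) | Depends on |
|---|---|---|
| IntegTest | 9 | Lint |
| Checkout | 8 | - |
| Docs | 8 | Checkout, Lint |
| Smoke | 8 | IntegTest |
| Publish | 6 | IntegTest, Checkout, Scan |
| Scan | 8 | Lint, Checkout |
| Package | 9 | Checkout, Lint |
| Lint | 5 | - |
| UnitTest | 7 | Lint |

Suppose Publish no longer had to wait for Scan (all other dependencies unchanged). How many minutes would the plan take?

22

Before: longest chain Checkout→Scan→Publish = 8+8+6 = 22, finish 22.
Without Scan→Publish, Publish's earliest start moves from 16 to 14.
New critical path: Lint→IntegTest→Smoke = 5+9+8 = 22 ⇒ 22 minutes.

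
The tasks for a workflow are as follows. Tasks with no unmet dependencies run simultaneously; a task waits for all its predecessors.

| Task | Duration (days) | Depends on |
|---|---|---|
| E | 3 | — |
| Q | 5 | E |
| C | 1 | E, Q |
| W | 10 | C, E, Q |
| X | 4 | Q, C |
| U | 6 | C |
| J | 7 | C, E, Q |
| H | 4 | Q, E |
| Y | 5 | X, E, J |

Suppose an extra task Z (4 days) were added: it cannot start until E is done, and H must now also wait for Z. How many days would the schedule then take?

21

Originally the schedule takes 21 days.
With Z inserted, H now waits for max(Q, E, Z).
New critical path: E→Q→C→J→Y = 3+5+1+7+5 = 21 ⇒ 21 days.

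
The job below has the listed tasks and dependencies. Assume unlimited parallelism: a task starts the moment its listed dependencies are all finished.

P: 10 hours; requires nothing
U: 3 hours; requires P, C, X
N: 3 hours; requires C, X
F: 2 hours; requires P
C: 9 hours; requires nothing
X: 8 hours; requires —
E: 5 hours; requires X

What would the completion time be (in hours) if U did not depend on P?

13

Original critical path: X→E = 8+5 = 13 ⇒ 13 hours.
Without P→U, U's earliest start moves from 10 to 9.
The longest chain is now X→E = 8+5 = 13, so the plan takes 13 hours.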